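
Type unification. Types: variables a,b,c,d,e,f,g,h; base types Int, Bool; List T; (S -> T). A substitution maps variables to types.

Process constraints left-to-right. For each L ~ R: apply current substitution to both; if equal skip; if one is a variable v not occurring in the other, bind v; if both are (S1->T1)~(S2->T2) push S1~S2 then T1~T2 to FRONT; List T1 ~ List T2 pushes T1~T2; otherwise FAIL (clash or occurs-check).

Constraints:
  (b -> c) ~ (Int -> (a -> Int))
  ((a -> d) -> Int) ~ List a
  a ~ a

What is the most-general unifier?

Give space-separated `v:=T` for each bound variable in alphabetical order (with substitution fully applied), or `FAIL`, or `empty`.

Answer: FAIL

Derivation:
step 1: unify (b -> c) ~ (Int -> (a -> Int))  [subst: {-} | 2 pending]
  -> decompose arrow: push b~Int, c~(a -> Int)
step 2: unify b ~ Int  [subst: {-} | 3 pending]
  bind b := Int
step 3: unify c ~ (a -> Int)  [subst: {b:=Int} | 2 pending]
  bind c := (a -> Int)
step 4: unify ((a -> d) -> Int) ~ List a  [subst: {b:=Int, c:=(a -> Int)} | 1 pending]
  clash: ((a -> d) -> Int) vs List a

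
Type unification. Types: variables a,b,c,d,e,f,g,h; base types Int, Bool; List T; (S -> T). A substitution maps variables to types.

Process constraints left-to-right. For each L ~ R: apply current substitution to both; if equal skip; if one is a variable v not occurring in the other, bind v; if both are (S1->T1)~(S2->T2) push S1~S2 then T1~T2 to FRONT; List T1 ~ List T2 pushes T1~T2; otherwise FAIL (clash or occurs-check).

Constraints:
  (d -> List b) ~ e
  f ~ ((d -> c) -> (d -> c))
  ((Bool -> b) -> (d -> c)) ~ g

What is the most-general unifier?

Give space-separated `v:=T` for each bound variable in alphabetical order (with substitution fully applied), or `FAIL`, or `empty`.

Answer: e:=(d -> List b) f:=((d -> c) -> (d -> c)) g:=((Bool -> b) -> (d -> c))

Derivation:
step 1: unify (d -> List b) ~ e  [subst: {-} | 2 pending]
  bind e := (d -> List b)
step 2: unify f ~ ((d -> c) -> (d -> c))  [subst: {e:=(d -> List b)} | 1 pending]
  bind f := ((d -> c) -> (d -> c))
step 3: unify ((Bool -> b) -> (d -> c)) ~ g  [subst: {e:=(d -> List b), f:=((d -> c) -> (d -> c))} | 0 pending]
  bind g := ((Bool -> b) -> (d -> c))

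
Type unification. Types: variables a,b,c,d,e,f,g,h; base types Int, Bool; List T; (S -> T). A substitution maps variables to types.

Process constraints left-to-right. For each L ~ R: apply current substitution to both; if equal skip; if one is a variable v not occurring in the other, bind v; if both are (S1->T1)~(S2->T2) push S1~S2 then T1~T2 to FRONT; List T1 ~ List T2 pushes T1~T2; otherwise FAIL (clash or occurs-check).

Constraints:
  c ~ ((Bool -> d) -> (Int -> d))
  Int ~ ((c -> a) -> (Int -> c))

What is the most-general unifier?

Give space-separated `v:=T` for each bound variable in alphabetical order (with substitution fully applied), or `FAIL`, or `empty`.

Answer: FAIL

Derivation:
step 1: unify c ~ ((Bool -> d) -> (Int -> d))  [subst: {-} | 1 pending]
  bind c := ((Bool -> d) -> (Int -> d))
step 2: unify Int ~ ((((Bool -> d) -> (Int -> d)) -> a) -> (Int -> ((Bool -> d) -> (Int -> d))))  [subst: {c:=((Bool -> d) -> (Int -> d))} | 0 pending]
  clash: Int vs ((((Bool -> d) -> (Int -> d)) -> a) -> (Int -> ((Bool -> d) -> (Int -> d))))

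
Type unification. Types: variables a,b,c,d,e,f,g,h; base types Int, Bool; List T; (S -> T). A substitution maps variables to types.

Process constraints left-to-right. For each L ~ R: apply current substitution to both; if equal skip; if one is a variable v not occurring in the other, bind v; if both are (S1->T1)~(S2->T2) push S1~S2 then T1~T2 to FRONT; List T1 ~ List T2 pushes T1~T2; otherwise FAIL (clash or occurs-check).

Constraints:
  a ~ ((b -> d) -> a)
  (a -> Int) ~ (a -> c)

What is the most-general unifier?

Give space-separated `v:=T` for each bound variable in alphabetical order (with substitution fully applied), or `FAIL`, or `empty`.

Answer: FAIL

Derivation:
step 1: unify a ~ ((b -> d) -> a)  [subst: {-} | 1 pending]
  occurs-check fail: a in ((b -> d) -> a)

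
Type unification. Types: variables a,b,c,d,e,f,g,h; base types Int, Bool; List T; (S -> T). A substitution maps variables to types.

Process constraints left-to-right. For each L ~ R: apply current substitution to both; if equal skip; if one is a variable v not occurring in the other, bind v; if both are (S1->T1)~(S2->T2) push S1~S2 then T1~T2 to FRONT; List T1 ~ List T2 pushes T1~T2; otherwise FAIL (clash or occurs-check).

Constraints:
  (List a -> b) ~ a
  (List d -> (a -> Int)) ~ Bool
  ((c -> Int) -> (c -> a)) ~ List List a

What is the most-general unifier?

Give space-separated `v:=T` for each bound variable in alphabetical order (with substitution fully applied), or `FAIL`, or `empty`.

Answer: FAIL

Derivation:
step 1: unify (List a -> b) ~ a  [subst: {-} | 2 pending]
  occurs-check fail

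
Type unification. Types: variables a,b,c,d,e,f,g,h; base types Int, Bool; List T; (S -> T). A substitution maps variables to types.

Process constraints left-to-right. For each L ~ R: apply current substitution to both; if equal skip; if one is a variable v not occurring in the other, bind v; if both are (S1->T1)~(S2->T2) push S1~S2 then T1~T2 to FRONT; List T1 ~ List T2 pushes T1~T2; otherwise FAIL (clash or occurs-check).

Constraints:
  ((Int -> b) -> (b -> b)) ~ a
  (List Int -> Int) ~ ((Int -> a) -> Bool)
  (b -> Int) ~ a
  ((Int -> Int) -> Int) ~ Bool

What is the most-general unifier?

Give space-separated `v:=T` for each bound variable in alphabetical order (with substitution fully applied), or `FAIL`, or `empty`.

Answer: FAIL

Derivation:
step 1: unify ((Int -> b) -> (b -> b)) ~ a  [subst: {-} | 3 pending]
  bind a := ((Int -> b) -> (b -> b))
step 2: unify (List Int -> Int) ~ ((Int -> ((Int -> b) -> (b -> b))) -> Bool)  [subst: {a:=((Int -> b) -> (b -> b))} | 2 pending]
  -> decompose arrow: push List Int~(Int -> ((Int -> b) -> (b -> b))), Int~Bool
step 3: unify List Int ~ (Int -> ((Int -> b) -> (b -> b)))  [subst: {a:=((Int -> b) -> (b -> b))} | 3 pending]
  clash: List Int vs (Int -> ((Int -> b) -> (b -> b)))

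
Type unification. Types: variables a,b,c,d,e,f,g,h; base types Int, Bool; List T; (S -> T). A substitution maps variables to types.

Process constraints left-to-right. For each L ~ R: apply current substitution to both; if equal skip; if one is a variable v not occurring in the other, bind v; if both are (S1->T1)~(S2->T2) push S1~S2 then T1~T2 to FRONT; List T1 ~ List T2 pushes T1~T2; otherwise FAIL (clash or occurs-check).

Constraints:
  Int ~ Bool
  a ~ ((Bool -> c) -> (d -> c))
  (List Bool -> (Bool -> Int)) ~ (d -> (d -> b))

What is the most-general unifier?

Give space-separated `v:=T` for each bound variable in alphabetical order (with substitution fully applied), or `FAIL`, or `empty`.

step 1: unify Int ~ Bool  [subst: {-} | 2 pending]
  clash: Int vs Bool

Answer: FAIL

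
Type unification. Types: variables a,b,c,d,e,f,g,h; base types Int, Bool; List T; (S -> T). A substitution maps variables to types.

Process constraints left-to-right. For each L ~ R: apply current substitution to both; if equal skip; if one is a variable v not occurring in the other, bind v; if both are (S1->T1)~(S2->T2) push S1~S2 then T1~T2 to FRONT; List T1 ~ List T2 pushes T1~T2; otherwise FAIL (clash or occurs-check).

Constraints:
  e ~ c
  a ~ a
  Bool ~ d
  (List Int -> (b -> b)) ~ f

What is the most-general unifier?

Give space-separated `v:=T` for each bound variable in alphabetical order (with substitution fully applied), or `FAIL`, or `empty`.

step 1: unify e ~ c  [subst: {-} | 3 pending]
  bind e := c
step 2: unify a ~ a  [subst: {e:=c} | 2 pending]
  -> identical, skip
step 3: unify Bool ~ d  [subst: {e:=c} | 1 pending]
  bind d := Bool
step 4: unify (List Int -> (b -> b)) ~ f  [subst: {e:=c, d:=Bool} | 0 pending]
  bind f := (List Int -> (b -> b))

Answer: d:=Bool e:=c f:=(List Int -> (b -> b))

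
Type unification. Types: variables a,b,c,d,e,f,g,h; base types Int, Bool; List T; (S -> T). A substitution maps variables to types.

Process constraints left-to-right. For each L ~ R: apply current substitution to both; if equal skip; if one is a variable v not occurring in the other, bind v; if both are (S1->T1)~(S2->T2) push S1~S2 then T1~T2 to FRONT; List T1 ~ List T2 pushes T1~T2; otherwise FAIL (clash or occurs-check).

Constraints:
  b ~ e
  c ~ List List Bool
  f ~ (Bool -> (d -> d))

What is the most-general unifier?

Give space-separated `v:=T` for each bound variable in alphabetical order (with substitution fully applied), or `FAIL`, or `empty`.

Answer: b:=e c:=List List Bool f:=(Bool -> (d -> d))

Derivation:
step 1: unify b ~ e  [subst: {-} | 2 pending]
  bind b := e
step 2: unify c ~ List List Bool  [subst: {b:=e} | 1 pending]
  bind c := List List Bool
step 3: unify f ~ (Bool -> (d -> d))  [subst: {b:=e, c:=List List Bool} | 0 pending]
  bind f := (Bool -> (d -> d))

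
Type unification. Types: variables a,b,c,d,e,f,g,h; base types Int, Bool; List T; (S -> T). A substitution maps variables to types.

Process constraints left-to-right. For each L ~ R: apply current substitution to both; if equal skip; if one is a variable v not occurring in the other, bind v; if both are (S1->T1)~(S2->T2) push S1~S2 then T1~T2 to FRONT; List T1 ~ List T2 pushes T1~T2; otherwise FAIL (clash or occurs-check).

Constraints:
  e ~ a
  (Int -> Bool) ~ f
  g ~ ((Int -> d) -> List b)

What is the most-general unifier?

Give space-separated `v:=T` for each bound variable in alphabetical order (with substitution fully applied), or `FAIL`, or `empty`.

Answer: e:=a f:=(Int -> Bool) g:=((Int -> d) -> List b)

Derivation:
step 1: unify e ~ a  [subst: {-} | 2 pending]
  bind e := a
step 2: unify (Int -> Bool) ~ f  [subst: {e:=a} | 1 pending]
  bind f := (Int -> Bool)
step 3: unify g ~ ((Int -> d) -> List b)  [subst: {e:=a, f:=(Int -> Bool)} | 0 pending]
  bind g := ((Int -> d) -> List b)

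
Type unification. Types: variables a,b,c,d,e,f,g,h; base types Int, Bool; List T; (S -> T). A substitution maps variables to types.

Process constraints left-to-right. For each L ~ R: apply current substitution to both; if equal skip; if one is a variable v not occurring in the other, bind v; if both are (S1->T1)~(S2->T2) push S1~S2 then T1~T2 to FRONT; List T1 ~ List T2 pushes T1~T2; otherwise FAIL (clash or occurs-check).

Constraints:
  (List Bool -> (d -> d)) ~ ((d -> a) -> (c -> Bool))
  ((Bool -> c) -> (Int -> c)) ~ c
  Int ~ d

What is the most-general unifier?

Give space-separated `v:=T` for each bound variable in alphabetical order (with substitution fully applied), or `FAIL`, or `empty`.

step 1: unify (List Bool -> (d -> d)) ~ ((d -> a) -> (c -> Bool))  [subst: {-} | 2 pending]
  -> decompose arrow: push List Bool~(d -> a), (d -> d)~(c -> Bool)
step 2: unify List Bool ~ (d -> a)  [subst: {-} | 3 pending]
  clash: List Bool vs (d -> a)

Answer: FAIL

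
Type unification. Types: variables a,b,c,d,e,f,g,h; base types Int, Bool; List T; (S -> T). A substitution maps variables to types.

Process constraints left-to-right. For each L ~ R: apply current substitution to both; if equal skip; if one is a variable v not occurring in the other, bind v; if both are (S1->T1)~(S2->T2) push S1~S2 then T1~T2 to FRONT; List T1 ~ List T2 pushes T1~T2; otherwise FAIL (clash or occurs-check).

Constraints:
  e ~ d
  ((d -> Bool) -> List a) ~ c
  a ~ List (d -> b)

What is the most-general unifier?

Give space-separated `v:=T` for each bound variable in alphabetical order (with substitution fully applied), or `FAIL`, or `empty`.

Answer: a:=List (d -> b) c:=((d -> Bool) -> List List (d -> b)) e:=d

Derivation:
step 1: unify e ~ d  [subst: {-} | 2 pending]
  bind e := d
step 2: unify ((d -> Bool) -> List a) ~ c  [subst: {e:=d} | 1 pending]
  bind c := ((d -> Bool) -> List a)
step 3: unify a ~ List (d -> b)  [subst: {e:=d, c:=((d -> Bool) -> List a)} | 0 pending]
  bind a := List (d -> b)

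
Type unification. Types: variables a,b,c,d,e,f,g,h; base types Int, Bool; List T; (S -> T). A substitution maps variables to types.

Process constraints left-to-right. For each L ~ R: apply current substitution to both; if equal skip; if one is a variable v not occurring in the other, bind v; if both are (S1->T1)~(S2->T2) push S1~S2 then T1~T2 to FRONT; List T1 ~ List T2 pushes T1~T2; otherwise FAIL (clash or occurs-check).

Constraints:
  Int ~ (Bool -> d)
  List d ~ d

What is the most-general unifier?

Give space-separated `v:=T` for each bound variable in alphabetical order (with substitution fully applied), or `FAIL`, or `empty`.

step 1: unify Int ~ (Bool -> d)  [subst: {-} | 1 pending]
  clash: Int vs (Bool -> d)

Answer: FAIL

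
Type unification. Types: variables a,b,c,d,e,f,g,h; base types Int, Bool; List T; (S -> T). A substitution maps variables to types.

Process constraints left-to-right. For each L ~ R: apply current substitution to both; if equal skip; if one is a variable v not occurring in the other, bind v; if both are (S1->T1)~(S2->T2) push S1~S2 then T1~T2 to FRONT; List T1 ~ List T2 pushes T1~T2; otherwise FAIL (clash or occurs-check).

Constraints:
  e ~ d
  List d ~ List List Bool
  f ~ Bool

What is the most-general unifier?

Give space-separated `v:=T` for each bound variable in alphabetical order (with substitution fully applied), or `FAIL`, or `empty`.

Answer: d:=List Bool e:=List Bool f:=Bool

Derivation:
step 1: unify e ~ d  [subst: {-} | 2 pending]
  bind e := d
step 2: unify List d ~ List List Bool  [subst: {e:=d} | 1 pending]
  -> decompose List: push d~List Bool
step 3: unify d ~ List Bool  [subst: {e:=d} | 1 pending]
  bind d := List Bool
step 4: unify f ~ Bool  [subst: {e:=d, d:=List Bool} | 0 pending]
  bind f := Bool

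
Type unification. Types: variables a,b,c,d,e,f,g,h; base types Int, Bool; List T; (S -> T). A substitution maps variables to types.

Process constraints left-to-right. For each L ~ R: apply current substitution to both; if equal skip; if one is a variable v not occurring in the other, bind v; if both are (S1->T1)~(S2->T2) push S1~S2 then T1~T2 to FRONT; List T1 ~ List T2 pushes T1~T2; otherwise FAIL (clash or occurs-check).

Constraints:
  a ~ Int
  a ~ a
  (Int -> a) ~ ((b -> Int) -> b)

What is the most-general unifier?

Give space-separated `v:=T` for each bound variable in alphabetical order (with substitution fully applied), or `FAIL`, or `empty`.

Answer: FAIL

Derivation:
step 1: unify a ~ Int  [subst: {-} | 2 pending]
  bind a := Int
step 2: unify Int ~ Int  [subst: {a:=Int} | 1 pending]
  -> identical, skip
step 3: unify (Int -> Int) ~ ((b -> Int) -> b)  [subst: {a:=Int} | 0 pending]
  -> decompose arrow: push Int~(b -> Int), Int~b
step 4: unify Int ~ (b -> Int)  [subst: {a:=Int} | 1 pending]
  clash: Int vs (b -> Int)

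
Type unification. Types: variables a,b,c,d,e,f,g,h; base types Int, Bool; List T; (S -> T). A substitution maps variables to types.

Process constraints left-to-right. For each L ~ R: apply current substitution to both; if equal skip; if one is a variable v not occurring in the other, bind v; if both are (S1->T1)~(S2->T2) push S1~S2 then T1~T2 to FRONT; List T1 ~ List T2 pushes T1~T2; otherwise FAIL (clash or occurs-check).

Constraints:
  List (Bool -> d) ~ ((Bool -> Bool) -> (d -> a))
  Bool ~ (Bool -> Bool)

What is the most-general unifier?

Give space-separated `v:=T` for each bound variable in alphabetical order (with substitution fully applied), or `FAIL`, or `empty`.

step 1: unify List (Bool -> d) ~ ((Bool -> Bool) -> (d -> a))  [subst: {-} | 1 pending]
  clash: List (Bool -> d) vs ((Bool -> Bool) -> (d -> a))

Answer: FAIL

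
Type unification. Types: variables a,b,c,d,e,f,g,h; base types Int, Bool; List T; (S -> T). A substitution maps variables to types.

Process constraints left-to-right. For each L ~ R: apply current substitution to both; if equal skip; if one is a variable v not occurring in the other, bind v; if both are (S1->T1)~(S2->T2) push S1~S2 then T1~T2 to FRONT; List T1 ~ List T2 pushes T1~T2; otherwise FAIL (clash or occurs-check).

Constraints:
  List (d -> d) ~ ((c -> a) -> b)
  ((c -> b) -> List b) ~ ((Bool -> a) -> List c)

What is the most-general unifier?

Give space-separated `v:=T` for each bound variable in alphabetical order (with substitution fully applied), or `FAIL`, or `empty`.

step 1: unify List (d -> d) ~ ((c -> a) -> b)  [subst: {-} | 1 pending]
  clash: List (d -> d) vs ((c -> a) -> b)

Answer: FAIL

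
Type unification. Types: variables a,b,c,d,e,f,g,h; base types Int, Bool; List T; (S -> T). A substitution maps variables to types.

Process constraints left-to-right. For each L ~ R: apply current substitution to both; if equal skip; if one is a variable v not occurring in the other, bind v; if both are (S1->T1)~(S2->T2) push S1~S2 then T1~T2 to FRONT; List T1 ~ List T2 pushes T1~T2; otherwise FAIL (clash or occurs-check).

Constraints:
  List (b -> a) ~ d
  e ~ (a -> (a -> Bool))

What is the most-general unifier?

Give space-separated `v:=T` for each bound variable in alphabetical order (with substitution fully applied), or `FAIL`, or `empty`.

step 1: unify List (b -> a) ~ d  [subst: {-} | 1 pending]
  bind d := List (b -> a)
step 2: unify e ~ (a -> (a -> Bool))  [subst: {d:=List (b -> a)} | 0 pending]
  bind e := (a -> (a -> Bool))

Answer: d:=List (b -> a) e:=(a -> (a -> Bool))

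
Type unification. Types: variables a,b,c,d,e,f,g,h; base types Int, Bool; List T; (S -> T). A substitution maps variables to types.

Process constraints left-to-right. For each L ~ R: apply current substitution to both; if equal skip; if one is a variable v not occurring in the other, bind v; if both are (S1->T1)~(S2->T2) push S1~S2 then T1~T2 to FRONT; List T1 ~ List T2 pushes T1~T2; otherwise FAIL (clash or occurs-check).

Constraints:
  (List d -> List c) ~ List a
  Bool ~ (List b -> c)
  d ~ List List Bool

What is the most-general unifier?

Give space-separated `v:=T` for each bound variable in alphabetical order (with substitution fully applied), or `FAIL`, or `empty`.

step 1: unify (List d -> List c) ~ List a  [subst: {-} | 2 pending]
  clash: (List d -> List c) vs List a

Answer: FAIL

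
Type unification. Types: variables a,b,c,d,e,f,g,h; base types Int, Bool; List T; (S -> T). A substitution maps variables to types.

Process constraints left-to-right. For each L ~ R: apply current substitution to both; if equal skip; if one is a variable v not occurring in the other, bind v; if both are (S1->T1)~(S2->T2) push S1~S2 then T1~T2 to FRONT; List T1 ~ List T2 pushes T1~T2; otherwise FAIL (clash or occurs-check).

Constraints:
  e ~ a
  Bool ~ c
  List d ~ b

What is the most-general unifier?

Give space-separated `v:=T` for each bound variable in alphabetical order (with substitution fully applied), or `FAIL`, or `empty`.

Answer: b:=List d c:=Bool e:=a

Derivation:
step 1: unify e ~ a  [subst: {-} | 2 pending]
  bind e := a
step 2: unify Bool ~ c  [subst: {e:=a} | 1 pending]
  bind c := Bool
step 3: unify List d ~ b  [subst: {e:=a, c:=Bool} | 0 pending]
  bind b := List d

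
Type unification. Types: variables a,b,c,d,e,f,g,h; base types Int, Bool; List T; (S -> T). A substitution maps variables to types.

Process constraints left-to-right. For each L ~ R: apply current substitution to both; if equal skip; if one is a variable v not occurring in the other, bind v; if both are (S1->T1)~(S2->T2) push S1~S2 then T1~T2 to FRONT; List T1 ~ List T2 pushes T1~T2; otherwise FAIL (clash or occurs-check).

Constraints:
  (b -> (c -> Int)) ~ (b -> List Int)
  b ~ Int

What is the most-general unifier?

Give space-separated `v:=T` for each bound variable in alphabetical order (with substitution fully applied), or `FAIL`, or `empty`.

Answer: FAIL

Derivation:
step 1: unify (b -> (c -> Int)) ~ (b -> List Int)  [subst: {-} | 1 pending]
  -> decompose arrow: push b~b, (c -> Int)~List Int
step 2: unify b ~ b  [subst: {-} | 2 pending]
  -> identical, skip
step 3: unify (c -> Int) ~ List Int  [subst: {-} | 1 pending]
  clash: (c -> Int) vs List Int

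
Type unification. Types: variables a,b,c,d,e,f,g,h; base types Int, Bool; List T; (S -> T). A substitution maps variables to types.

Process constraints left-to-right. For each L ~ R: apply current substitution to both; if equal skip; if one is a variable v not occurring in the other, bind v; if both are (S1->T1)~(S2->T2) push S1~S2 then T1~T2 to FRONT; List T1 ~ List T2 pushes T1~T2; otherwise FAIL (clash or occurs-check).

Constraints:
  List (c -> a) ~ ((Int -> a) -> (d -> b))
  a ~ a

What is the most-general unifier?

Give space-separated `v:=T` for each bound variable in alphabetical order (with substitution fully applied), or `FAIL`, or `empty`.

Answer: FAIL

Derivation:
step 1: unify List (c -> a) ~ ((Int -> a) -> (d -> b))  [subst: {-} | 1 pending]
  clash: List (c -> a) vs ((Int -> a) -> (d -> b))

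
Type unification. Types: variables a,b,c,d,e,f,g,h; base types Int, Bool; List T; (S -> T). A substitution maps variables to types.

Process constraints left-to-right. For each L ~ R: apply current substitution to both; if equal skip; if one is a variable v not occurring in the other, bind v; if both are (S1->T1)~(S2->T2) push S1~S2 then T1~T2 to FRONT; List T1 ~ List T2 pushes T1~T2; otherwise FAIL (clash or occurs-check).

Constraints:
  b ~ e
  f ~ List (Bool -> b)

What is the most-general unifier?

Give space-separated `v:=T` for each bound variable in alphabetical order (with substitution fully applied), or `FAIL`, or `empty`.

Answer: b:=e f:=List (Bool -> e)

Derivation:
step 1: unify b ~ e  [subst: {-} | 1 pending]
  bind b := e
step 2: unify f ~ List (Bool -> e)  [subst: {b:=e} | 0 pending]
  bind f := List (Bool -> e)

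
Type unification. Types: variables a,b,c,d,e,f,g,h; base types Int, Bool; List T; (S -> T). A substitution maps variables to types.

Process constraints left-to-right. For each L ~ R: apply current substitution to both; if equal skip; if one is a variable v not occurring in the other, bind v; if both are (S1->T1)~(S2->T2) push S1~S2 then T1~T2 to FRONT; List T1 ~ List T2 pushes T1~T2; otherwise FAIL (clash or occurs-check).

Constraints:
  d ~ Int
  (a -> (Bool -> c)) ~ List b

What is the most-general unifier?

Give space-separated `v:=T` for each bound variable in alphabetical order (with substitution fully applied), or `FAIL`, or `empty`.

step 1: unify d ~ Int  [subst: {-} | 1 pending]
  bind d := Int
step 2: unify (a -> (Bool -> c)) ~ List b  [subst: {d:=Int} | 0 pending]
  clash: (a -> (Bool -> c)) vs List b

Answer: FAIL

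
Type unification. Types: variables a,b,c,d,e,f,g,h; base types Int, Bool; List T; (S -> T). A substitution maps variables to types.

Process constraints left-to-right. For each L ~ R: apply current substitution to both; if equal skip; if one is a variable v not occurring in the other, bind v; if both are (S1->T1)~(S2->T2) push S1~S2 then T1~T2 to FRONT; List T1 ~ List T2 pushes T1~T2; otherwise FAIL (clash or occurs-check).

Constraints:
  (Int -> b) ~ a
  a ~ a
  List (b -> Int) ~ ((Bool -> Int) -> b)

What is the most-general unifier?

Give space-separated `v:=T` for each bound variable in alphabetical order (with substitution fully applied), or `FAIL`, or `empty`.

step 1: unify (Int -> b) ~ a  [subst: {-} | 2 pending]
  bind a := (Int -> b)
step 2: unify (Int -> b) ~ (Int -> b)  [subst: {a:=(Int -> b)} | 1 pending]
  -> identical, skip
step 3: unify List (b -> Int) ~ ((Bool -> Int) -> b)  [subst: {a:=(Int -> b)} | 0 pending]
  clash: List (b -> Int) vs ((Bool -> Int) -> b)

Answer: FAIL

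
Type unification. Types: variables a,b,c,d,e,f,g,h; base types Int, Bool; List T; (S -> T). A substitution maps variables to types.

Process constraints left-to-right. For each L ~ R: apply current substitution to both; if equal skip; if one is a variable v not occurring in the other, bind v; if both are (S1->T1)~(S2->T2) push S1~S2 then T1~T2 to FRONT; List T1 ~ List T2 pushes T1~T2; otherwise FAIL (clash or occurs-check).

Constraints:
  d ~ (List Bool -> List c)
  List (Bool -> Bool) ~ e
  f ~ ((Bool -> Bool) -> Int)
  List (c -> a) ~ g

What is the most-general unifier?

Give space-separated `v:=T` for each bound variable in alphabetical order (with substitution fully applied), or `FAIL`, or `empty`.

step 1: unify d ~ (List Bool -> List c)  [subst: {-} | 3 pending]
  bind d := (List Bool -> List c)
step 2: unify List (Bool -> Bool) ~ e  [subst: {d:=(List Bool -> List c)} | 2 pending]
  bind e := List (Bool -> Bool)
step 3: unify f ~ ((Bool -> Bool) -> Int)  [subst: {d:=(List Bool -> List c), e:=List (Bool -> Bool)} | 1 pending]
  bind f := ((Bool -> Bool) -> Int)
step 4: unify List (c -> a) ~ g  [subst: {d:=(List Bool -> List c), e:=List (Bool -> Bool), f:=((Bool -> Bool) -> Int)} | 0 pending]
  bind g := List (c -> a)

Answer: d:=(List Bool -> List c) e:=List (Bool -> Bool) f:=((Bool -> Bool) -> Int) g:=List (c -> a)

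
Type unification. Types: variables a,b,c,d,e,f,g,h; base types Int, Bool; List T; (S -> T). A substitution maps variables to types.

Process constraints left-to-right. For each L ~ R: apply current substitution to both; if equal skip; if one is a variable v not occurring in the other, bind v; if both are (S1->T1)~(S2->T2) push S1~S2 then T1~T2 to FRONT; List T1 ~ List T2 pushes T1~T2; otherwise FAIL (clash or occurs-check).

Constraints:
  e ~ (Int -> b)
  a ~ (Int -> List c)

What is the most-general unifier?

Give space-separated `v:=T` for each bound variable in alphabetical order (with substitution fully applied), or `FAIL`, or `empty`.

step 1: unify e ~ (Int -> b)  [subst: {-} | 1 pending]
  bind e := (Int -> b)
step 2: unify a ~ (Int -> List c)  [subst: {e:=(Int -> b)} | 0 pending]
  bind a := (Int -> List c)

Answer: a:=(Int -> List c) e:=(Int -> b)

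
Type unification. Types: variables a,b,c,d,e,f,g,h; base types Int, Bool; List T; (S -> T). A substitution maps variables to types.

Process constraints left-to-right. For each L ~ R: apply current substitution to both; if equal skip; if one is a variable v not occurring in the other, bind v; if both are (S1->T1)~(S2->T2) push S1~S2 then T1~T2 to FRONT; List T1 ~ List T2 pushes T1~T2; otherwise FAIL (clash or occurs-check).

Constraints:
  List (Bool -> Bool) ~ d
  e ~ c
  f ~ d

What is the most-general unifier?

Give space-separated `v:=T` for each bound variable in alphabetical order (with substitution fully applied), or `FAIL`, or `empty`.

step 1: unify List (Bool -> Bool) ~ d  [subst: {-} | 2 pending]
  bind d := List (Bool -> Bool)
step 2: unify e ~ c  [subst: {d:=List (Bool -> Bool)} | 1 pending]
  bind e := c
step 3: unify f ~ List (Bool -> Bool)  [subst: {d:=List (Bool -> Bool), e:=c} | 0 pending]
  bind f := List (Bool -> Bool)

Answer: d:=List (Bool -> Bool) e:=c f:=List (Bool -> Bool)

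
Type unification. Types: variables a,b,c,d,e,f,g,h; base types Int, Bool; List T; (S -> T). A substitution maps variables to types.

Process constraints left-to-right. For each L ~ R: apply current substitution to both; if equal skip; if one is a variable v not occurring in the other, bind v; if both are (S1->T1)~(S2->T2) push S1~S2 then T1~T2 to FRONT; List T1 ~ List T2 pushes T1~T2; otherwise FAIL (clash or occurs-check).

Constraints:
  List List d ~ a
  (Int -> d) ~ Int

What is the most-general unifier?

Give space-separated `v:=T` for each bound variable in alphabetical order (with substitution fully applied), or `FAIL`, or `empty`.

Answer: FAIL

Derivation:
step 1: unify List List d ~ a  [subst: {-} | 1 pending]
  bind a := List List d
step 2: unify (Int -> d) ~ Int  [subst: {a:=List List d} | 0 pending]
  clash: (Int -> d) vs Int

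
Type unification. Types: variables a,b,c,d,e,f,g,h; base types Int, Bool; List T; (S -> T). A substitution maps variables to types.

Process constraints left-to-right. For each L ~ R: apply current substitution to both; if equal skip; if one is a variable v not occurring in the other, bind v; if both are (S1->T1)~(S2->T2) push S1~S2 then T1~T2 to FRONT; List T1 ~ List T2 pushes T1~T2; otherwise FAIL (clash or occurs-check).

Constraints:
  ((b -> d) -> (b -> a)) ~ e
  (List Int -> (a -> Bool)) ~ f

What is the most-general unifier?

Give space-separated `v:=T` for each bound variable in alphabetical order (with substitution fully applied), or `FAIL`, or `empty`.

Answer: e:=((b -> d) -> (b -> a)) f:=(List Int -> (a -> Bool))

Derivation:
step 1: unify ((b -> d) -> (b -> a)) ~ e  [subst: {-} | 1 pending]
  bind e := ((b -> d) -> (b -> a))
step 2: unify (List Int -> (a -> Bool)) ~ f  [subst: {e:=((b -> d) -> (b -> a))} | 0 pending]
  bind f := (List Int -> (a -> Bool))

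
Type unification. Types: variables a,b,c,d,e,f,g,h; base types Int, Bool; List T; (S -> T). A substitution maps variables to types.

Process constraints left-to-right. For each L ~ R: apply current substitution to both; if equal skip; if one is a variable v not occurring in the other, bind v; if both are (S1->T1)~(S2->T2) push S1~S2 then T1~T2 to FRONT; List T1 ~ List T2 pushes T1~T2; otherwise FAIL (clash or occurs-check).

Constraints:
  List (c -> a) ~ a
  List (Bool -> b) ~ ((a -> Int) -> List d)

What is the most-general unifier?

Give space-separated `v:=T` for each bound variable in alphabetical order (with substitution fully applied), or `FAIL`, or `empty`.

Answer: FAIL

Derivation:
step 1: unify List (c -> a) ~ a  [subst: {-} | 1 pending]
  occurs-check fail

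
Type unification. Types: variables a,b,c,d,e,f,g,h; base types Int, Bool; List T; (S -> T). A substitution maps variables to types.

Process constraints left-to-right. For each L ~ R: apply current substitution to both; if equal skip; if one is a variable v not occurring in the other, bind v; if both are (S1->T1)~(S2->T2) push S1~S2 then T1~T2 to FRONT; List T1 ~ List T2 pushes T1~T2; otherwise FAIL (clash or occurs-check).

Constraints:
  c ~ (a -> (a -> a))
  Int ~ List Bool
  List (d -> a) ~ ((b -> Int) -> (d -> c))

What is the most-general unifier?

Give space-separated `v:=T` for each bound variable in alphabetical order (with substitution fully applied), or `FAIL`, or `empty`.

Answer: FAIL

Derivation:
step 1: unify c ~ (a -> (a -> a))  [subst: {-} | 2 pending]
  bind c := (a -> (a -> a))
step 2: unify Int ~ List Bool  [subst: {c:=(a -> (a -> a))} | 1 pending]
  clash: Int vs List Bool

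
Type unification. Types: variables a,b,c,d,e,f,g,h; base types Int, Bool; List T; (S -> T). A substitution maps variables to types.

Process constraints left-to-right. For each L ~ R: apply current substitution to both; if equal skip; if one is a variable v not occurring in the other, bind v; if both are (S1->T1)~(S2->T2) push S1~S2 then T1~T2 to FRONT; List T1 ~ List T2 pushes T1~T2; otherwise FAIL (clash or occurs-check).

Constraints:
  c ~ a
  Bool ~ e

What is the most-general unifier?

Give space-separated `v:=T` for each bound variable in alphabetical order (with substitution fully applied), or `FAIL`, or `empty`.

step 1: unify c ~ a  [subst: {-} | 1 pending]
  bind c := a
step 2: unify Bool ~ e  [subst: {c:=a} | 0 pending]
  bind e := Bool

Answer: c:=a e:=Bool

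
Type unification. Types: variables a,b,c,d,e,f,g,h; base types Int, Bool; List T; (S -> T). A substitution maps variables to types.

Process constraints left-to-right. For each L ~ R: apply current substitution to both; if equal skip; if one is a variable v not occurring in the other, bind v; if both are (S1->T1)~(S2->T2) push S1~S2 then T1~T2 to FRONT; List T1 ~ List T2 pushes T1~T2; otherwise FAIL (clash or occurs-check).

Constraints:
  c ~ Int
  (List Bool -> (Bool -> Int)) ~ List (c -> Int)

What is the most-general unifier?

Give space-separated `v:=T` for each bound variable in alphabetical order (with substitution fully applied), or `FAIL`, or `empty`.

Answer: FAIL

Derivation:
step 1: unify c ~ Int  [subst: {-} | 1 pending]
  bind c := Int
step 2: unify (List Bool -> (Bool -> Int)) ~ List (Int -> Int)  [subst: {c:=Int} | 0 pending]
  clash: (List Bool -> (Bool -> Int)) vs List (Int -> Int)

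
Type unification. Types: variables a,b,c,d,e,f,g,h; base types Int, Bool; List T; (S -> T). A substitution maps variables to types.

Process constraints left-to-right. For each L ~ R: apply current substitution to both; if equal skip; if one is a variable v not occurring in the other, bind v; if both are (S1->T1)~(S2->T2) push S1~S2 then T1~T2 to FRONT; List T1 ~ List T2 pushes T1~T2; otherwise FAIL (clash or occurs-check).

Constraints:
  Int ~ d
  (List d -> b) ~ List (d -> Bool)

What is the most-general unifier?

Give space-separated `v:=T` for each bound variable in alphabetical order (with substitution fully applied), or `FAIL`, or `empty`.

step 1: unify Int ~ d  [subst: {-} | 1 pending]
  bind d := Int
step 2: unify (List Int -> b) ~ List (Int -> Bool)  [subst: {d:=Int} | 0 pending]
  clash: (List Int -> b) vs List (Int -> Bool)

Answer: FAIL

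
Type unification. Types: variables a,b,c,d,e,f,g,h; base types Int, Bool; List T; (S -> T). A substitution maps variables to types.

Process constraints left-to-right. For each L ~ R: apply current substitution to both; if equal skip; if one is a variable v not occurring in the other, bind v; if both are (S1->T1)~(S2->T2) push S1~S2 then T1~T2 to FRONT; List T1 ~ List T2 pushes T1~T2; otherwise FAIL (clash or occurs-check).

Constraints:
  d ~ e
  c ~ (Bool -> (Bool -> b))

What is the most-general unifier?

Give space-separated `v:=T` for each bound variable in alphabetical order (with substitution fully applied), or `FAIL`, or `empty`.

Answer: c:=(Bool -> (Bool -> b)) d:=e

Derivation:
step 1: unify d ~ e  [subst: {-} | 1 pending]
  bind d := e
step 2: unify c ~ (Bool -> (Bool -> b))  [subst: {d:=e} | 0 pending]
  bind c := (Bool -> (Bool -> b))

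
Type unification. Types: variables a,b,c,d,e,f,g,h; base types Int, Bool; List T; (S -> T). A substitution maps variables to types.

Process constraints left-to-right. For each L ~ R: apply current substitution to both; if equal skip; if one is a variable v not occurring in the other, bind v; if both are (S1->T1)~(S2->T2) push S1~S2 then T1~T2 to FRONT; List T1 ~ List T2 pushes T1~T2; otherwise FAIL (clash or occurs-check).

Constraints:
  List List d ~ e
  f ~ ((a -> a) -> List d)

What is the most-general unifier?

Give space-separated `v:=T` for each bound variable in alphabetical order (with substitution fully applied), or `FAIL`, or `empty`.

step 1: unify List List d ~ e  [subst: {-} | 1 pending]
  bind e := List List d
step 2: unify f ~ ((a -> a) -> List d)  [subst: {e:=List List d} | 0 pending]
  bind f := ((a -> a) -> List d)

Answer: e:=List List d f:=((a -> a) -> List d)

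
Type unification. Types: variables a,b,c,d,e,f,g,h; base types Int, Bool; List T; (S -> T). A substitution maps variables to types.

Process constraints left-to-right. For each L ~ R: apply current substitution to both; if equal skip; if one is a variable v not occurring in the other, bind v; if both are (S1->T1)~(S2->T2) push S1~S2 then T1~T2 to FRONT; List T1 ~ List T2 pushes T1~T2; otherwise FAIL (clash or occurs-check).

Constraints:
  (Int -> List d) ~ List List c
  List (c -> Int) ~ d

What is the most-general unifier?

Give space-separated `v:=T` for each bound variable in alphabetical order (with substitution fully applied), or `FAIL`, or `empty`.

step 1: unify (Int -> List d) ~ List List c  [subst: {-} | 1 pending]
  clash: (Int -> List d) vs List List c

Answer: FAIL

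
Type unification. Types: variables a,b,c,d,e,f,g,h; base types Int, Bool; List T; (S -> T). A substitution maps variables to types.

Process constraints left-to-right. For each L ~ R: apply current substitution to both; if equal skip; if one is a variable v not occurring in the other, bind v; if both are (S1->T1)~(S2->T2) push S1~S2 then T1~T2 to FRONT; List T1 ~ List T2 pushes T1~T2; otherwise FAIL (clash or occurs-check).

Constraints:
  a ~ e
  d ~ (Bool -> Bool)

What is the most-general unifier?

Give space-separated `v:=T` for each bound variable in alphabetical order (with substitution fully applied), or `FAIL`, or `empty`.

Answer: a:=e d:=(Bool -> Bool)

Derivation:
step 1: unify a ~ e  [subst: {-} | 1 pending]
  bind a := e
step 2: unify d ~ (Bool -> Bool)  [subst: {a:=e} | 0 pending]
  bind d := (Bool -> Bool)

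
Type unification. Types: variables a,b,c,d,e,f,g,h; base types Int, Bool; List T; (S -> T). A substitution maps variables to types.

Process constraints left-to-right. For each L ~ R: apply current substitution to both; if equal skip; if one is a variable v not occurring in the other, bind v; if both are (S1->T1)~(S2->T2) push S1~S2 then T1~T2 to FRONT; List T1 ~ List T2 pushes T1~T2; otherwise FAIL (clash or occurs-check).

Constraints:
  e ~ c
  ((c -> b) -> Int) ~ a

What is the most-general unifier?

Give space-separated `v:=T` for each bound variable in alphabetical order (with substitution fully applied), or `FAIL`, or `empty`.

step 1: unify e ~ c  [subst: {-} | 1 pending]
  bind e := c
step 2: unify ((c -> b) -> Int) ~ a  [subst: {e:=c} | 0 pending]
  bind a := ((c -> b) -> Int)

Answer: a:=((c -> b) -> Int) e:=c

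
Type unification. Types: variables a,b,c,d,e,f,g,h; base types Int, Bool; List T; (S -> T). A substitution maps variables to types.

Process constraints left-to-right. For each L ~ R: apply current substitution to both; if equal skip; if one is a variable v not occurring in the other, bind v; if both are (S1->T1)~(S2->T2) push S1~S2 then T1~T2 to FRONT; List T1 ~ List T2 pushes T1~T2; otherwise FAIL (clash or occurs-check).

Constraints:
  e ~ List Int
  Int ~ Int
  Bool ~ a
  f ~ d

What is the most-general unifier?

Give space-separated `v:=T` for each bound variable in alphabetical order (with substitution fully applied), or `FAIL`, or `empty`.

step 1: unify e ~ List Int  [subst: {-} | 3 pending]
  bind e := List Int
step 2: unify Int ~ Int  [subst: {e:=List Int} | 2 pending]
  -> identical, skip
step 3: unify Bool ~ a  [subst: {e:=List Int} | 1 pending]
  bind a := Bool
step 4: unify f ~ d  [subst: {e:=List Int, a:=Bool} | 0 pending]
  bind f := d

Answer: a:=Bool e:=List Int f:=d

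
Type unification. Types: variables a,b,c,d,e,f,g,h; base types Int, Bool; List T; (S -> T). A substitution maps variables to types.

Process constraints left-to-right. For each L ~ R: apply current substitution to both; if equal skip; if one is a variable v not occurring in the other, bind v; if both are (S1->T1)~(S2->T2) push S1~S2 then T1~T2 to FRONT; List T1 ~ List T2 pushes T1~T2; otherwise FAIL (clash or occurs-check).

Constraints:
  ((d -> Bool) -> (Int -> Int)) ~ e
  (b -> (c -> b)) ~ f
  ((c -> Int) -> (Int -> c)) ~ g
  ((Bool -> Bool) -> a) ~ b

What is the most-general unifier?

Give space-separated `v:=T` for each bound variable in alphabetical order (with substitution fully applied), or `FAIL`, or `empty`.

step 1: unify ((d -> Bool) -> (Int -> Int)) ~ e  [subst: {-} | 3 pending]
  bind e := ((d -> Bool) -> (Int -> Int))
step 2: unify (b -> (c -> b)) ~ f  [subst: {e:=((d -> Bool) -> (Int -> Int))} | 2 pending]
  bind f := (b -> (c -> b))
step 3: unify ((c -> Int) -> (Int -> c)) ~ g  [subst: {e:=((d -> Bool) -> (Int -> Int)), f:=(b -> (c -> b))} | 1 pending]
  bind g := ((c -> Int) -> (Int -> c))
step 4: unify ((Bool -> Bool) -> a) ~ b  [subst: {e:=((d -> Bool) -> (Int -> Int)), f:=(b -> (c -> b)), g:=((c -> Int) -> (Int -> c))} | 0 pending]
  bind b := ((Bool -> Bool) -> a)

Answer: b:=((Bool -> Bool) -> a) e:=((d -> Bool) -> (Int -> Int)) f:=(((Bool -> Bool) -> a) -> (c -> ((Bool -> Bool) -> a))) g:=((c -> Int) -> (Int -> c))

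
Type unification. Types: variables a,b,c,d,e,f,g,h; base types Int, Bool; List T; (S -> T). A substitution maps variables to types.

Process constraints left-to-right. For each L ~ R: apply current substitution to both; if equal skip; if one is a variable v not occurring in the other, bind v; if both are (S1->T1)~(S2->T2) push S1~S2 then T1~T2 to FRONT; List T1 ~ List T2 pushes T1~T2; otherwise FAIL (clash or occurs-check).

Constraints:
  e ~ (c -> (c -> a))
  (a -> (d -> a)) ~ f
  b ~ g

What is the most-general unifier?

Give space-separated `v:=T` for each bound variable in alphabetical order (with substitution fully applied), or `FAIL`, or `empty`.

Answer: b:=g e:=(c -> (c -> a)) f:=(a -> (d -> a))

Derivation:
step 1: unify e ~ (c -> (c -> a))  [subst: {-} | 2 pending]
  bind e := (c -> (c -> a))
step 2: unify (a -> (d -> a)) ~ f  [subst: {e:=(c -> (c -> a))} | 1 pending]
  bind f := (a -> (d -> a))
step 3: unify b ~ g  [subst: {e:=(c -> (c -> a)), f:=(a -> (d -> a))} | 0 pending]
  bind b := g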